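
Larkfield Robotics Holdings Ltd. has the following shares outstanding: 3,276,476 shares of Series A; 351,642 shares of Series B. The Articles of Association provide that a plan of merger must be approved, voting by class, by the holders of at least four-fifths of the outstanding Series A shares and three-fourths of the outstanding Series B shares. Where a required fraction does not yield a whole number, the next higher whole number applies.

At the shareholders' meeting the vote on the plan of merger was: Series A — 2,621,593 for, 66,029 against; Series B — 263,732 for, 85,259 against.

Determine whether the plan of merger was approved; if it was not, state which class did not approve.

Approved — every class gave the required vote.

Series A: 4/5 of 3276476 = 2621180.80, rounded up to 2621181; 2,621,181 required, 2,621,593 in favor — approved.
Series B: 3/4 of 351642 = 263731.50, rounded up to 263732; 263,732 required, 263,732 in favor — approved.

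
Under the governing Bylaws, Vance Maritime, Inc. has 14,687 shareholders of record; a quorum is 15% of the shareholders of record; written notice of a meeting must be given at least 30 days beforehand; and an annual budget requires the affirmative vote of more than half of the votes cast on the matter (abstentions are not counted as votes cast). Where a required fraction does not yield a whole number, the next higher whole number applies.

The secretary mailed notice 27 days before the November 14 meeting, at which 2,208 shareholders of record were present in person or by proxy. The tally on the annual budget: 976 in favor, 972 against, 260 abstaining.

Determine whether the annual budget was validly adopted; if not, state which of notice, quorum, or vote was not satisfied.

Notice: 27 days given; 30 required. Not satisfied.
Quorum: 15% of 14,687 = 2,203.05, rounded up to 2,204; 2,208 present. Satisfied.
Vote: requires a majority of the votes cast (2,208 − 260 abstaining = 1,948); a majority of 1948 is 975, so 975 needed; 976 in favor. Satisfied.

Invalid — notice requirement not satisfied.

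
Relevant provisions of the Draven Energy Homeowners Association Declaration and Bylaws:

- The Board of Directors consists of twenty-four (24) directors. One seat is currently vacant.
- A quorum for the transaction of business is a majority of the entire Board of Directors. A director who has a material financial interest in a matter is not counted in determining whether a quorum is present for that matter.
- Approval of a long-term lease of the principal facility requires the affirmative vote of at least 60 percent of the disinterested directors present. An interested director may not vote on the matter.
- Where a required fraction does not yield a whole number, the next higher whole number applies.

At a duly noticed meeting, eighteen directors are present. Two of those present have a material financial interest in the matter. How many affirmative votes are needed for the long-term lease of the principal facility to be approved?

10

The long-term lease of the principal facility requires three-fifths of the disinterested directors present (18 − 2 = 16).
3/5 of 16 = 9.60, rounded up to 10.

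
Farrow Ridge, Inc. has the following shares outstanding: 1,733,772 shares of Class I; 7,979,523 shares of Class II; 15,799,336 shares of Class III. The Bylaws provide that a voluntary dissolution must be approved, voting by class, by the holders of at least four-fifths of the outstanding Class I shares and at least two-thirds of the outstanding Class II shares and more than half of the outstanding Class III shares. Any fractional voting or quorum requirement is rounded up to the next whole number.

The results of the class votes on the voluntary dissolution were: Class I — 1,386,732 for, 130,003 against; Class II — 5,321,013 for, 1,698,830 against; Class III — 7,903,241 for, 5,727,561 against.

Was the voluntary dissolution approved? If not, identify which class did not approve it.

Not approved — the Class I shares did not give the required vote.

Class I: 4/5 of 1733772 = 1387017.60, rounded up to 1387018; 1,387,018 required, 1,386,732 in favor — not approved.
Class II: 2/3 of 7979523 = 5319682; 5,319,682 required, 5,321,013 in favor — approved.
Class III: a majority of 15799336 is 7899669; 7,899,669 required, 7,903,241 in favor — approved.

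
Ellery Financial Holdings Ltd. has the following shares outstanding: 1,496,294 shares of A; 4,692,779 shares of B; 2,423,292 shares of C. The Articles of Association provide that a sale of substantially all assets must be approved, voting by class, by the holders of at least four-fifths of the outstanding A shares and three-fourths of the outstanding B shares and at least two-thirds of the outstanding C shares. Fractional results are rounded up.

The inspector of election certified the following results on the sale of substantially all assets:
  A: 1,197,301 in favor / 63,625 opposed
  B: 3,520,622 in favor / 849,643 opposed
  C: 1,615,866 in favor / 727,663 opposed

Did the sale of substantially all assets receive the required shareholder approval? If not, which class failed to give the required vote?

A: 4/5 of 1496294 = 1197035.20, rounded up to 1197036; 1,197,036 required, 1,197,301 in favor — approved.
B: 3/4 of 4692779 = 3519584.25, rounded up to 3519585; 3,519,585 required, 3,520,622 in favor — approved.
C: 2/3 of 2423292 = 1615528; 1,615,528 required, 1,615,866 in favor — approved.

Approved — every class gave the required vote.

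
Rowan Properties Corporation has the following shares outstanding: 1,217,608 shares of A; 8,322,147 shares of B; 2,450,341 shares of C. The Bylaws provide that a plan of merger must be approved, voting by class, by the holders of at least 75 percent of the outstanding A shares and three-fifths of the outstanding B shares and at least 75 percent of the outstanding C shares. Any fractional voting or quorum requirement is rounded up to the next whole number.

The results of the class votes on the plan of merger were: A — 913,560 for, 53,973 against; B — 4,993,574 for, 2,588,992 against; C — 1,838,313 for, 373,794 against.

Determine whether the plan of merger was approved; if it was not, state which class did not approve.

Approved — every class gave the required vote.

A: 3/4 of 1217608 = 913206; 913,206 required, 913,560 in favor — approved.
B: 3/5 of 8322147 = 4993288.20, rounded up to 4993289; 4,993,289 required, 4,993,574 in favor — approved.
C: 3/4 of 2450341 = 1837755.75, rounded up to 1837756; 1,837,756 required, 1,838,313 in favor — approved.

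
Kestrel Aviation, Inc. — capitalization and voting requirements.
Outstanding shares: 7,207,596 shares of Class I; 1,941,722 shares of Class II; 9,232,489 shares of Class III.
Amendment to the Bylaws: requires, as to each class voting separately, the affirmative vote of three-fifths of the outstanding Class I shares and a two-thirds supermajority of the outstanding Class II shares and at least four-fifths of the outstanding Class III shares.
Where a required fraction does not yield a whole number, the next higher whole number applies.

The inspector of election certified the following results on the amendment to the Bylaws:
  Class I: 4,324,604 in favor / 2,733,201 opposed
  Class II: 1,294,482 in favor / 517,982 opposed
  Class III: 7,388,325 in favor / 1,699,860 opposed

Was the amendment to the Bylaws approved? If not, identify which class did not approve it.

Approved — every class gave the required vote.

Class I: 3/5 of 7207596 = 4324557.60, rounded up to 4324558; 4,324,558 required, 4,324,604 in favor — approved.
Class II: 2/3 of 1941722 = 1294481.33, rounded up to 1294482; 1,294,482 required, 1,294,482 in favor — approved.
Class III: 4/5 of 9232489 = 7385991.20, rounded up to 7385992; 7,385,992 required, 7,388,325 in favor — approved.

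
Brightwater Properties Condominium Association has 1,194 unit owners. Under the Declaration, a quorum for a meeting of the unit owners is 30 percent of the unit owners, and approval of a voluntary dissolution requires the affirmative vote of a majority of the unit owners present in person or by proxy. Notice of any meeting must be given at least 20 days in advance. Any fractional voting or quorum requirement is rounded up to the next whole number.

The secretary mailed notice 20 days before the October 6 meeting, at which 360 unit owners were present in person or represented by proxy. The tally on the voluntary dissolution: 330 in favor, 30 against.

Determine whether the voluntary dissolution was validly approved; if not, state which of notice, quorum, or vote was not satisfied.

Notice: 20 days given; 20 required. Satisfied.
Quorum: 30% of 1,194 = 358.20, rounded up to 359; 360 present. Satisfied.
Vote: requires a majority of those present (360); a majority of 360 is 181, so 181 needed; 330 in favor. Satisfied.

Valid — all requirements satisfied.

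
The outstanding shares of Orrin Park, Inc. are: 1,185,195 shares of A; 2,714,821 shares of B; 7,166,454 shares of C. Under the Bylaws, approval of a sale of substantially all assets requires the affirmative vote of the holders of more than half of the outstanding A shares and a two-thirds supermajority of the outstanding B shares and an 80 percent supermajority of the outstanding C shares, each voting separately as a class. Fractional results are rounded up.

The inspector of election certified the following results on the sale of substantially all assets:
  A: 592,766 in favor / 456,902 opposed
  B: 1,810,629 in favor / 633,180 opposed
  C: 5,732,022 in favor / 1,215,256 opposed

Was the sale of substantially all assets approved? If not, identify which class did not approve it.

A: a majority of 1185195 is 592598; 592,598 required, 592,766 in favor — approved.
B: 2/3 of 2714821 = 1809880.67, rounded up to 1809881; 1,809,881 required, 1,810,629 in favor — approved.
C: 4/5 of 7166454 = 5733163.20, rounded up to 5733164; 5,733,164 required, 5,732,022 in favor — not approved.

Not approved — the C shares did not give the required vote.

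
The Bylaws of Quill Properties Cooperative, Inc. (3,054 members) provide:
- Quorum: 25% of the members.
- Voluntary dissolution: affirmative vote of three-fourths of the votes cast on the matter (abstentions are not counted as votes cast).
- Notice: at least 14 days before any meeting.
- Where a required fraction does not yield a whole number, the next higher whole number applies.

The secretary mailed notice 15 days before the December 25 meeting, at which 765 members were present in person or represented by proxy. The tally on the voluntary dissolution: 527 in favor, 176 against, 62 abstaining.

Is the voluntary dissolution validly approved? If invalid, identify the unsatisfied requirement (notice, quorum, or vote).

Notice: 15 days given; 14 required. Satisfied.
Quorum: 25% of 3,054 = 763.50, rounded up to 764; 765 present. Satisfied.
Vote: requires three-fourths of the votes cast (765 − 62 abstaining = 703); 3/4 of 703 = 527.25, rounded up to 528, so 528 needed; 527 in favor. Not satisfied.

Invalid — vote requirement not satisfied.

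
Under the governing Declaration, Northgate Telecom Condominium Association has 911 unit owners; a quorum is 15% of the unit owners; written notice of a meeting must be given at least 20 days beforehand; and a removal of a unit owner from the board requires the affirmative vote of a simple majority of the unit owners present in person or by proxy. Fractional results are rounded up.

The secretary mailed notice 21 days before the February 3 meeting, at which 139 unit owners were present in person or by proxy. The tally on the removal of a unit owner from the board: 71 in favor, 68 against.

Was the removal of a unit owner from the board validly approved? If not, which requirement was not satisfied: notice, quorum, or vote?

Valid — all requirements satisfied.

Notice: 21 days given; 20 required. Satisfied.
Quorum: 15% of 911 = 136.65, rounded up to 137; 139 present. Satisfied.
Vote: requires a majority of those present (139); a majority of 139 is 70, so 70 needed; 71 in favor. Satisfied.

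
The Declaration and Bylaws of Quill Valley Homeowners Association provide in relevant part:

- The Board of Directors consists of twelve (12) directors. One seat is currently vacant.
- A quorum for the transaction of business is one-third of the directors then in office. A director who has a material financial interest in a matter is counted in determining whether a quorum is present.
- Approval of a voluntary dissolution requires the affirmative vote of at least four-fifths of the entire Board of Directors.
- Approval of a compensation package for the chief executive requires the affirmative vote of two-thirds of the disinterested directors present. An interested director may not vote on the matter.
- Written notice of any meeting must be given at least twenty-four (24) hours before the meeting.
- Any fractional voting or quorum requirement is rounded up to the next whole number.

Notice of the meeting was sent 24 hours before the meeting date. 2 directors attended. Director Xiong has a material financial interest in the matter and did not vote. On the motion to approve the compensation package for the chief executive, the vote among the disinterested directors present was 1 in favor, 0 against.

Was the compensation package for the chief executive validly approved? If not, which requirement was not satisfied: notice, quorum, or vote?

Notice: 24 hours given; 24 required (24 ≥ 24). Satisfied.
Quorum: 2 present (interested directors count toward quorum); quorum is 4. Not satisfied.
Vote: the compensation package for the chief executive requires two-thirds of the disinterested directors present (2 − 1 = 1). 2/3 of 1 = 0.67, rounded up to 1, so 1 affirmative vote is needed; 1 voted in favor. Satisfied. (Moot — without a quorum no business can be validly transacted.)

Invalid — quorum requirement not satisfied.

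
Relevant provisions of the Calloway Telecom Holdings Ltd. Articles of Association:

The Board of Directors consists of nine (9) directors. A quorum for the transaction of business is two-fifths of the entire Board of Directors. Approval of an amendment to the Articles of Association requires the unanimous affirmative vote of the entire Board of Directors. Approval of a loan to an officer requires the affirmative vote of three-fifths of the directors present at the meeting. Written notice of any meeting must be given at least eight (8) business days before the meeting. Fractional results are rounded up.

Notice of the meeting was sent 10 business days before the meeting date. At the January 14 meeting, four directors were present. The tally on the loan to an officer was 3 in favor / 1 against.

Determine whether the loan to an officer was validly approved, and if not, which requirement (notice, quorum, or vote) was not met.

Notice: 10 business days given; 8 required (10 ≥ 8). Satisfied.
Quorum: 4 present; quorum is 4. Satisfied.
Vote: the loan to an officer requires three-fifths of the directors present (4). 3/5 of 4 = 2.40, rounded up to 3, so 3 affirmative votes are needed; 3 voted in favor. Satisfied.

Valid — all requirements satisfied.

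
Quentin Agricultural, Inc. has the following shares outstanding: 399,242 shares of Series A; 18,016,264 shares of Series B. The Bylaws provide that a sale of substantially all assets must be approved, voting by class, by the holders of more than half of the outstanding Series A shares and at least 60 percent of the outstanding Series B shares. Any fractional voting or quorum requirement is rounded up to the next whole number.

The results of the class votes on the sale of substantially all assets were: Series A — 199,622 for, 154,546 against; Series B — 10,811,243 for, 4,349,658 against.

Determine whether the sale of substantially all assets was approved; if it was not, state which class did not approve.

Series A: a majority of 399242 is 199622; 199,622 required, 199,622 in favor — approved.
Series B: 3/5 of 18016264 = 10809758.40, rounded up to 10809759; 10,809,759 required, 10,811,243 in favor — approved.

Approved — every class gave the required vote.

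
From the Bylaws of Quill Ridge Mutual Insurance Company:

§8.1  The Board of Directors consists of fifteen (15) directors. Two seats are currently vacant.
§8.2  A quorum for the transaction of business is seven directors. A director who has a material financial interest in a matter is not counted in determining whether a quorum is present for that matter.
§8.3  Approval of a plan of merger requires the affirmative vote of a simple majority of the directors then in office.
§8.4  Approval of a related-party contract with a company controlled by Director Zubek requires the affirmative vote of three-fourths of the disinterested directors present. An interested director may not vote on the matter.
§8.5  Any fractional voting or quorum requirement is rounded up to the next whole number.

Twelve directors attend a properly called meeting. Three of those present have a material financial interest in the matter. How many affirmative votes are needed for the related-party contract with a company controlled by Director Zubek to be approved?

The related-party contract with a company controlled by Director Zubek requires three-fourths of the disinterested directors present (12 − 3 = 9).
3/4 of 9 = 6.75, rounded up to 7.

7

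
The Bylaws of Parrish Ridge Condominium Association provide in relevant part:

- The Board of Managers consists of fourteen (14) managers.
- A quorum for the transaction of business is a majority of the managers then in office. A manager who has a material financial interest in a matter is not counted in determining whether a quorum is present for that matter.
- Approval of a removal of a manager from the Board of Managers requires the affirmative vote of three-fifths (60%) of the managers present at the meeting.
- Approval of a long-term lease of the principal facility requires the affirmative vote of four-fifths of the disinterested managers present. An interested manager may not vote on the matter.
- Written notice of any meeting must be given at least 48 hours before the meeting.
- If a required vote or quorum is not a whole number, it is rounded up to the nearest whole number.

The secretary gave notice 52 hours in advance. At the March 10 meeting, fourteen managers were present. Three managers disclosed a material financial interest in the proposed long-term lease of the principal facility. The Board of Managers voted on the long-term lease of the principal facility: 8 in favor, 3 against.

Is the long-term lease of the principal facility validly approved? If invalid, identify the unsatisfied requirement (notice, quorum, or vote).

Notice: 52 hours given; 48 required (52 ≥ 48). Satisfied.
Quorum: 14 present, but the 3 interested managers do not count, leaving 11. Quorum is 8. Satisfied.
Vote: the long-term lease of the principal facility requires four-fifths of the disinterested managers present (14 − 3 = 11). 4/5 of 11 = 8.80, rounded up to 9, so 9 affirmative votes are needed; 8 voted in favor. Not satisfied.

Invalid — vote requirement not satisfied.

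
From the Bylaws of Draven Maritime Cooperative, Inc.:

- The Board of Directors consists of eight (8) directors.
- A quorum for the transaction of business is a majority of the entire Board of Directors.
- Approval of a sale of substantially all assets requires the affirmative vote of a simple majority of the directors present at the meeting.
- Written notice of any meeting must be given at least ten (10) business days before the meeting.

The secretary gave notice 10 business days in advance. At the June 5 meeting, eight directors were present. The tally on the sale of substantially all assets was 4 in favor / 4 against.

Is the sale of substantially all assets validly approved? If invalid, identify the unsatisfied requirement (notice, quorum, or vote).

Invalid — vote requirement not satisfied.

Notice: 10 business days given; 10 required (10 ≥ 10). Satisfied.
Quorum: 8 present; quorum is 5. Satisfied.
Vote: the sale of substantially all assets requires a majority of the directors present (8). A majority of 8 is 5, so 5 affirmative votes are needed; 4 voted in favor. Not satisfied.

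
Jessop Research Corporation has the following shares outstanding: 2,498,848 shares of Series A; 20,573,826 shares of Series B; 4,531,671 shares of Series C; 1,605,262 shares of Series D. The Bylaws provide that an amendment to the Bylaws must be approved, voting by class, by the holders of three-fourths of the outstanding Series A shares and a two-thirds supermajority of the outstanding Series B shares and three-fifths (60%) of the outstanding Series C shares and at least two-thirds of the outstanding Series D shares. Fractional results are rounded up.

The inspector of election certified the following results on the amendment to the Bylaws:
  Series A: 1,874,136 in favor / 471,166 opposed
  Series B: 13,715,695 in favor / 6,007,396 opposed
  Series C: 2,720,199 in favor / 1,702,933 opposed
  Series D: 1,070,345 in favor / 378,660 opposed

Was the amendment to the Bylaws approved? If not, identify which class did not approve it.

Series A: 3/4 of 2498848 = 1874136; 1,874,136 required, 1,874,136 in favor — approved.
Series B: 2/3 of 20573826 = 13715884; 13,715,884 required, 13,715,695 in favor — not approved.
Series C: 3/5 of 4531671 = 2719002.60, rounded up to 2719003; 2,719,003 required, 2,720,199 in favor — approved.
Series D: 2/3 of 1605262 = 1070174.67, rounded up to 1070175; 1,070,175 required, 1,070,345 in favor — approved.

Not approved — the Series B shares did not give the required vote.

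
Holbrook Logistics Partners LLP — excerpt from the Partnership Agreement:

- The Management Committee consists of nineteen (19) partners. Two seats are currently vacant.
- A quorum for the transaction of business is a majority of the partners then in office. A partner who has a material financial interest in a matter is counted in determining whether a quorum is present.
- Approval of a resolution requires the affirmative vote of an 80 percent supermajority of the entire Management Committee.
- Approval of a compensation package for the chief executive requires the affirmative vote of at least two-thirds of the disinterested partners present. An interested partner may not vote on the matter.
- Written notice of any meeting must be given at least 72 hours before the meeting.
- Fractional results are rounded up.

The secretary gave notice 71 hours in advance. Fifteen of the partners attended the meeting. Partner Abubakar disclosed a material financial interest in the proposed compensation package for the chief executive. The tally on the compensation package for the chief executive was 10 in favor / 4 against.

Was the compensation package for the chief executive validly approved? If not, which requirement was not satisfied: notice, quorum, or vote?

Notice: 71 hours given; 72 required (71 < 72). Not satisfied.
Quorum: 15 present (interested partners count toward quorum); quorum is 9. Satisfied.
Vote: the compensation package for the chief executive requires two-thirds of the disinterested partners present (15 − 1 = 14). 2/3 of 14 = 9.33, rounded up to 10, so 10 affirmative votes are needed; 10 voted in favor. Satisfied.

Invalid — notice requirement not satisfied.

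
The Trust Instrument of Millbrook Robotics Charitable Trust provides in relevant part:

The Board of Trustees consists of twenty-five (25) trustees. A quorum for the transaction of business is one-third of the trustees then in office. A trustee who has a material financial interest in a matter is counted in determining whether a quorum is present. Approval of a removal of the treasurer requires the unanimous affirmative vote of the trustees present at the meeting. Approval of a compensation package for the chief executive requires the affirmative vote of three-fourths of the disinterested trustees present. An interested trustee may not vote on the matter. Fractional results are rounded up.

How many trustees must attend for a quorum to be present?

1/3 of 25 = 8.33, rounded up to 9.

9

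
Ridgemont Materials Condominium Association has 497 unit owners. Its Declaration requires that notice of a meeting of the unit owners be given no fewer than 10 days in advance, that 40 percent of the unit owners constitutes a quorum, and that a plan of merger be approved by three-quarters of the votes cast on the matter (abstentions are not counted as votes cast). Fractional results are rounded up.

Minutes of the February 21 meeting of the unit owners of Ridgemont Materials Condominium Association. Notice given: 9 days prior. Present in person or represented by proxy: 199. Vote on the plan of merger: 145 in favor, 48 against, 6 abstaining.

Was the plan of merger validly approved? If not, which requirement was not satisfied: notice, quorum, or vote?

Invalid — notice requirement not satisfied.

Notice: 9 days given; 10 required. Not satisfied.
Quorum: 40% of 497 = 198.80, rounded up to 199; 199 present. Satisfied.
Vote: requires three-fourths of the votes cast (199 − 6 abstaining = 193); 3/4 of 193 = 144.75, rounded up to 145, so 145 needed; 145 in favor. Satisfied.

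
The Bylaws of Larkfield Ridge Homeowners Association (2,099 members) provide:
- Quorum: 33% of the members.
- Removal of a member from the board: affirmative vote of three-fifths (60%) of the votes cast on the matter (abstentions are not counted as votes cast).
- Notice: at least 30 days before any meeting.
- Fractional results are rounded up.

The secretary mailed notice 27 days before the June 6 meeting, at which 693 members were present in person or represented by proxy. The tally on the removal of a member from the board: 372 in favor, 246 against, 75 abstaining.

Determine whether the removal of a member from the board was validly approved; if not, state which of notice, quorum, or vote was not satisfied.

Invalid — notice requirement not satisfied.

Notice: 27 days given; 30 required. Not satisfied.
Quorum: 33% of 2,099 = 692.67, rounded up to 693; 693 present. Satisfied.
Vote: requires three-fifths of the votes cast (693 − 75 abstaining = 618); 3/5 of 618 = 370.80, rounded up to 371, so 371 needed; 372 in favor. Satisfied.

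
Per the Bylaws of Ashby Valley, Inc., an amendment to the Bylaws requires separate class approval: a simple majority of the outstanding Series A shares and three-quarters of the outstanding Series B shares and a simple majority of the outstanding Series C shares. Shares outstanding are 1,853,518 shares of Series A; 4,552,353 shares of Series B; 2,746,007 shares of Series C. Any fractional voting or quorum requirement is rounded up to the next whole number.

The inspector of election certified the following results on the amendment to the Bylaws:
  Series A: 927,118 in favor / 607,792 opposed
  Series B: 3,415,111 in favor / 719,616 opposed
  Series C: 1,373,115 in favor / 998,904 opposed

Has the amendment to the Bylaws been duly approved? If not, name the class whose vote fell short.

Approved — every class gave the required vote.

Series A: a majority of 1853518 is 926760; 926,760 required, 927,118 in favor — approved.
Series B: 3/4 of 4552353 = 3414264.75, rounded up to 3414265; 3,414,265 required, 3,415,111 in favor — approved.
Series C: a majority of 2746007 is 1373004; 1,373,004 required, 1,373,115 in favor — approved.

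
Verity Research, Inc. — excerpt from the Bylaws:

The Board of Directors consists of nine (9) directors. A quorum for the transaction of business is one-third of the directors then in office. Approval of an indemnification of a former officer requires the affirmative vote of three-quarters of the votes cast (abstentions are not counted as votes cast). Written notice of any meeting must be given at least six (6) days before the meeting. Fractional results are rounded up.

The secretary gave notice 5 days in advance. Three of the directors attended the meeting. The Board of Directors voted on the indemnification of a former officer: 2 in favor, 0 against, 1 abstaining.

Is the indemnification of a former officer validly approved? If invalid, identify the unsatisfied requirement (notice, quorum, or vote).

Notice: 5 days given; 6 required (5 < 6). Not satisfied.
Quorum: 3 present; quorum is 3. Satisfied.
Vote: the indemnification of a former officer requires three-fourths of the votes cast (3 present − 1 abstaining = 2). 3/4 of 2 = 1.50, rounded up to 2, so 2 affirmative votes are needed; 2 voted in favor. Satisfied.

Invalid — notice requirement not satisfied.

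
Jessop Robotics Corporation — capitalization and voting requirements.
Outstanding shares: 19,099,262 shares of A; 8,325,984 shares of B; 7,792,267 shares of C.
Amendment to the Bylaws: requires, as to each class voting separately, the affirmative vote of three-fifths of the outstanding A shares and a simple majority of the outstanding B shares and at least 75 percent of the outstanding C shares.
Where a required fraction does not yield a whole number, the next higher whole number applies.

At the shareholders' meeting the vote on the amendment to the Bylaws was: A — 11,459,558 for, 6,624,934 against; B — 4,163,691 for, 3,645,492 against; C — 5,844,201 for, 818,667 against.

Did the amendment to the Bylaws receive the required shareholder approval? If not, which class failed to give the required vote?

Approved — every class gave the required vote.

A: 3/5 of 19099262 = 11459557.20, rounded up to 11459558; 11,459,558 required, 11,459,558 in favor — approved.
B: a majority of 8325984 is 4162993; 4,162,993 required, 4,163,691 in favor — approved.
C: 3/4 of 7792267 = 5844200.25, rounded up to 5844201; 5,844,201 required, 5,844,201 in favor — approved.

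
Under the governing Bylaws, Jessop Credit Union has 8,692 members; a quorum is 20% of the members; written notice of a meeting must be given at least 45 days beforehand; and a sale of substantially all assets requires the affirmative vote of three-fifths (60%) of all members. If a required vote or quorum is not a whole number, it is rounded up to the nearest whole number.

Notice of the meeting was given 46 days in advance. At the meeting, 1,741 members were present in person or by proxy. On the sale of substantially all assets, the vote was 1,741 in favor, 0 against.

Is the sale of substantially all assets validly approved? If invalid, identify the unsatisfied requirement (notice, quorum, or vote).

Notice: 46 days given; 45 required. Satisfied.
Quorum: 20% of 8,692 = 1,738.40, rounded up to 1,739; 1,741 present. Satisfied.
Vote: requires three-fifths of all members (8,692); 3/5 of 8692 = 5215.20, rounded up to 5216, so 5,216 needed; 1,741 in favor. Not satisfied.

Invalid — vote requirement not satisfied.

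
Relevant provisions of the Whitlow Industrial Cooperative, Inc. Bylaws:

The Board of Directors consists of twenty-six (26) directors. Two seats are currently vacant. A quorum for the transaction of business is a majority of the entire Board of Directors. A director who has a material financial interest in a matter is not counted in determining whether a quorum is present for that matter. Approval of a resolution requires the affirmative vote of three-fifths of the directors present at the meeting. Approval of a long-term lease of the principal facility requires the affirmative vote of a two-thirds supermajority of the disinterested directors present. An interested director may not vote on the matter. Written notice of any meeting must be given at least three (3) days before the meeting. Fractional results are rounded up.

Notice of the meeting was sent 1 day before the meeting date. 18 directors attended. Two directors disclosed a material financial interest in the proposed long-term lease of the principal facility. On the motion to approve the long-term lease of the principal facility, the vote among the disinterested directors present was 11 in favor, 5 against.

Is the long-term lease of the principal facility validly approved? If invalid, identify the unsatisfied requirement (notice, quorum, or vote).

Invalid — notice requirement not satisfied.

Notice: 1 day given; 3 required (1 < 3). Not satisfied.
Quorum: 18 present, but the 2 interested directors do not count, leaving 16. Quorum is 14. Satisfied.
Vote: the long-term lease of the principal facility requires two-thirds of the disinterested directors present (18 − 2 = 16). 2/3 of 16 = 10.67, rounded up to 11, so 11 affirmative votes are needed; 11 voted in favor. Satisfied.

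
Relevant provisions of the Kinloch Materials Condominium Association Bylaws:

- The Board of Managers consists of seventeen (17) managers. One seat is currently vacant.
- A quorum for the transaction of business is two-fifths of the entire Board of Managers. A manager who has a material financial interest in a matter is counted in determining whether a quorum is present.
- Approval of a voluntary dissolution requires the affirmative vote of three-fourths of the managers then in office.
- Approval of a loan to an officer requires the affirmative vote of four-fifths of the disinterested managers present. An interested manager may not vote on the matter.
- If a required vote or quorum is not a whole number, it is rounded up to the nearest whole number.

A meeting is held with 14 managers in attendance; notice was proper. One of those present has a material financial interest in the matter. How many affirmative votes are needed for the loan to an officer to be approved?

11

The loan to an officer requires four-fifths of the disinterested managers present (14 − 1 = 13).
4/5 of 13 = 10.40, rounded up to 11.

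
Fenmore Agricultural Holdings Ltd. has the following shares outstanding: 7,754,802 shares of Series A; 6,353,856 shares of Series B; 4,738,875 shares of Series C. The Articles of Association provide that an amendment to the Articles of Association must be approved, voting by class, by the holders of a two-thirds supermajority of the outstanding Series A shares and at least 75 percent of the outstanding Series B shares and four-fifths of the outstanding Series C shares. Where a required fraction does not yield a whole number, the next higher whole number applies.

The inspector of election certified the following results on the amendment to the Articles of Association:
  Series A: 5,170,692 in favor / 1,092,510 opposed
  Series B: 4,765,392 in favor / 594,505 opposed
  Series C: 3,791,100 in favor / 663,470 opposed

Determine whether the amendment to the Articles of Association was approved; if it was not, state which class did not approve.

Series A: 2/3 of 7754802 = 5169868; 5,169,868 required, 5,170,692 in favor — approved.
Series B: 3/4 of 6353856 = 4765392; 4,765,392 required, 4,765,392 in favor — approved.
Series C: 4/5 of 4738875 = 3791100; 3,791,100 required, 3,791,100 in favor — approved.

Approved — every class gave the required vote.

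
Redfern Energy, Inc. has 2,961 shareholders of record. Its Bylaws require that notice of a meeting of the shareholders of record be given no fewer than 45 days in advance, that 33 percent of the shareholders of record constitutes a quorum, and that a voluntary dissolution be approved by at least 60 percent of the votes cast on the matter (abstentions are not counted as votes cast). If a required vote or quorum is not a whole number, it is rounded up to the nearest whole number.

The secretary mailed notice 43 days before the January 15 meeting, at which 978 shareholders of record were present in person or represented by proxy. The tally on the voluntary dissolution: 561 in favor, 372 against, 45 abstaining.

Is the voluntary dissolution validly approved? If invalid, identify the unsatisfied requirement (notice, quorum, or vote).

Invalid — notice requirement not satisfied.

Notice: 43 days given; 45 required. Not satisfied.
Quorum: 33% of 2,961 = 977.13, rounded up to 978; 978 present. Satisfied.
Vote: requires three-fifths of the votes cast (978 − 45 abstaining = 933); 3/5 of 933 = 559.80, rounded up to 560, so 560 needed; 561 in favor. Satisfied.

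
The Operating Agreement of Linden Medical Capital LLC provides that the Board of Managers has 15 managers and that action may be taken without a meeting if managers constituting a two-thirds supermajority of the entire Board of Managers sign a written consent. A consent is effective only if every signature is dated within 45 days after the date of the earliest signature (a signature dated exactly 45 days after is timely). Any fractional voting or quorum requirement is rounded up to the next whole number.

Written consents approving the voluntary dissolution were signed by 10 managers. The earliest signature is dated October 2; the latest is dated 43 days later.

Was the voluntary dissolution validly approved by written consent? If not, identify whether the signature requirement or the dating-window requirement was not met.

Signatures required: a two-thirds supermajority of 15 — 2/3 of 15 = 10, so 10 needed; 10 signed. Sufficient.
Dating window: the latest signature is 43 days after the earliest; the limit is 45 days. Within the window.

Effective — both the signature and dating-window requirements are satisfied.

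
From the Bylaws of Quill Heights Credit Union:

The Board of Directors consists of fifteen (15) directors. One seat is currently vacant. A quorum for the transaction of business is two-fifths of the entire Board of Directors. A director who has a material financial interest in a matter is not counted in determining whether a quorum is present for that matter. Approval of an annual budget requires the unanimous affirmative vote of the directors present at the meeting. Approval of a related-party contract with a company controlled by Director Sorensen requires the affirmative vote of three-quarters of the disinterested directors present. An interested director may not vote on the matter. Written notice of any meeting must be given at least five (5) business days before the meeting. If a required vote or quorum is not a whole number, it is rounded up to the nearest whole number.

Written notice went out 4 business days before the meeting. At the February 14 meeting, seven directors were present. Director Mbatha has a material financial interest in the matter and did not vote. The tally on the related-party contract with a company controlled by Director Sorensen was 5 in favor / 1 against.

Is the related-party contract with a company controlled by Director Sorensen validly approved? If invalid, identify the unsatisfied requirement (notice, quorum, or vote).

Invalid — notice requirement not satisfied.

Notice: 4 business days given; 5 required (4 < 5). Not satisfied.
Quorum: 7 present, but the 1 interested director does not count, leaving 6. Quorum is 6. Satisfied.
Vote: the related-party contract with a company controlled by Director Sorensen requires three-fourths of the disinterested directors present (7 − 1 = 6). 3/4 of 6 = 4.50, rounded up to 5, so 5 affirmative votes are needed; 5 voted in favor. Satisfied.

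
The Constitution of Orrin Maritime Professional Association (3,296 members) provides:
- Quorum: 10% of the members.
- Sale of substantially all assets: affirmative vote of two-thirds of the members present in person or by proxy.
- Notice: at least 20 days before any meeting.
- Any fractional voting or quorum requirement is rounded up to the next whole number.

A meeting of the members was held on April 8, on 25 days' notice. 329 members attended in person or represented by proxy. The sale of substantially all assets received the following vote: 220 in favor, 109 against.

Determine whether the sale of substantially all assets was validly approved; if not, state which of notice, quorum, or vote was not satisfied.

Invalid — quorum requirement not satisfied.

Notice: 25 days given; 20 required. Satisfied.
Quorum: 10% of 3,296 = 329.60, rounded up to 330; 329 present. Not satisfied.
Vote: requires two-thirds of those present (329); 2/3 of 329 = 219.33, rounded up to 220, so 220 needed; 220 in favor. Satisfied.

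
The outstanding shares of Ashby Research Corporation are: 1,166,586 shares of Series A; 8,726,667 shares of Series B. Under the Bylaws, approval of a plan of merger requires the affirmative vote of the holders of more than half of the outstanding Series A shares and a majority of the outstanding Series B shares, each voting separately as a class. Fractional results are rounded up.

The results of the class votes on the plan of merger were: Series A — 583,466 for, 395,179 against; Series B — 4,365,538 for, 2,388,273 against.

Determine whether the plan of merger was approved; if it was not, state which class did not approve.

Approved — every class gave the required vote.

Series A: a majority of 1166586 is 583294; 583,294 required, 583,466 in favor — approved.
Series B: a majority of 8726667 is 4363334; 4,363,334 required, 4,365,538 in favor — approved.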